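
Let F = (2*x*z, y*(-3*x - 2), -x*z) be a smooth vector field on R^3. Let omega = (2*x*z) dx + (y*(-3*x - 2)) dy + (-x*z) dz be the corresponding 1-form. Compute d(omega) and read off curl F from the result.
d(omega) = (0) dy ∧ dz + (2*x + z) dz ∧ dx + (-3*y) dx ∧ dy; curl F = (0, 2*x + z, -3*y)

d omega = sum_{i<j} (∂f_j/∂x_i - ∂f_i/∂x_j) dx_i ∧ dx_j. Under the identification (dy ∧ dz, dz ∧ dx, dx ∧ dy) ↔ (e_x, e_y, e_z), the coefficients are exactly the components of curl F. Compute:
  ∂R/∂y - ∂Q/∂z = (0) - (0) = 0
  ∂P/∂z - ∂R/∂x = (2*x) - (-z) = 2*x + z
  ∂Q/∂x - ∂P/∂y = (-3*y) - (0) = -3*y.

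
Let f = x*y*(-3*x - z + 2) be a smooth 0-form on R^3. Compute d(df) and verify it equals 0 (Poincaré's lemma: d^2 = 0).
d(df) = 0

Step 1: df = sum_i (∂f/∂x_i) dx_i = (y*(-6*x - z + 2)) dx + (x*(-3*x - z + 2)) dy + (-x*y) dz.
Step 2: Apply d again. Using the 1-form formula, the coefficient of dx ∧ dy in d(df) is ∂^2 f/∂x ∂y - ∂^2 f/∂y ∂x = (-6*x - z + 2) - (-6*x - z + 2) = 0 (equality of mixed partials for smooth f).
Similarly for dx ∧ dz and dy ∧ dz — all coefficients vanish. So d(df) = 0.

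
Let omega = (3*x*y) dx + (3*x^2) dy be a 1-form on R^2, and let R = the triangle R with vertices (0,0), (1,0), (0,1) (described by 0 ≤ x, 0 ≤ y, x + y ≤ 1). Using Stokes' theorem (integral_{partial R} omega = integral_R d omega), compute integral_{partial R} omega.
integral_(partial R) omega = 1/2

Stokes: integral_partial_R omega = integral_R d omega with d omega = (∂Q/∂x - ∂P/∂y) dx ∧ dy.
  ∂Q/∂x = 6*x
  ∂P/∂y = 3*x
  integrand = ∂Q/∂x - ∂P/∂y = 3*x.
Integrating over R: integral_0^1 integral_0^{1-x} (3*x) dy dx = 1/2.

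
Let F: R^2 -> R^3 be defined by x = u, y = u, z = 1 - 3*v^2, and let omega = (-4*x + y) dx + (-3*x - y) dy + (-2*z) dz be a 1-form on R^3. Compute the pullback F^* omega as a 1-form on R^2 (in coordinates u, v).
F^* omega = (-7*u) du + (-36*v^3 + 12*v) dv

Using F^*(f dg) = (f ∘ F) d(g ∘ F), substitute each coordinate x_i by F_i(u, v) in f_i, and replace dx_i by d F_i = (∂F_i/∂u) du + (∂F_i/∂v) dv.
  For the x component: f_1(F) = -3*u; d F_1 = (1) du + (0) dv
  For the y component: f_2(F) = -4*u; d F_2 = (1) du + (0) dv
  For the z component: f_3(F) = 6*v^2 - 2; d F_3 = (0) du + (-6*v) dv
Combining and collecting du, dv coefficients:
  coeff of du: -7*u
  coeff of dv: -36*v^3 + 12*v
F^* omega = (-7*u) du + (-36*v^3 + 12*v) dv.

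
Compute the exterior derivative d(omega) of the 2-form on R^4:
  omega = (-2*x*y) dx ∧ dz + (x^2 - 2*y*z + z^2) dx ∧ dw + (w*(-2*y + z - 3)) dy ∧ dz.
d(omega) = (2*x) dx ∧ dy ∧ dz + (2*z) dx ∧ dy ∧ dw + (2*y - 2*z) dx ∧ dz ∧ dw + (-2*y + z - 3) dy ∧ dz ∧ dw

For a 2-form omega = sum_{i<j} g_{ij} dx_i ∧ dx_j, the exterior derivative is
  d(omega) = sum_{i<j} d(g_{ij}) ∧ dx_i ∧ dx_j = sum_{i<j, k} (∂g_{ij}/∂x_k) dx_k ∧ dx_i ∧ dx_j.
Expand each term, using dx_k ∧ dx_i ∧ dx_j = sgn(permutation) dx_{(a)} ∧ dx_{(b)} ∧ dx_{(c)} with (a < b < c) sorted:
  d(-2*x*y) includes (∂/∂y)(-2*x*y) dy = (-2*x) dy, which multiplied by dx ∧ dz gives (2*x) dx ∧ dy ∧ dz
  d(x^2 - 2*y*z + z^2) includes (∂/∂y)(x^2 - 2*y*z + z^2) dy = (-2*z) dy, which multiplied by dx ∧ dw gives (2*z) dx ∧ dy ∧ dw
  d(x^2 - 2*y*z + z^2) includes (∂/∂z)(x^2 - 2*y*z + z^2) dz = (-2*y + 2*z) dz, which multiplied by dx ∧ dw gives (2*y - 2*z) dx ∧ dz ∧ dw
  d(w*(-2*y + z - 3)) includes (∂/∂w)(w*(-2*y + z - 3)) dw = (-2*y + z - 3) dw, which multiplied by dy ∧ dz gives (-2*y + z - 3) dy ∧ dz ∧ dw
Collecting like 3-forms: d(omega) = (2*x) dx ∧ dy ∧ dz + (2*z) dx ∧ dy ∧ dw + (2*y - 2*z) dx ∧ dz ∧ dw + (-2*y + z - 3) dy ∧ dz ∧ dw.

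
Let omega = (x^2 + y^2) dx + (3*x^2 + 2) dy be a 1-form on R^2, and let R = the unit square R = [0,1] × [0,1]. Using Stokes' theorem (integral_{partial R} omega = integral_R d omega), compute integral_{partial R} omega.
integral_(partial R) omega = 2

Stokes: integral_partial_R omega = integral_R d omega with d omega = (∂Q/∂x - ∂P/∂y) dx ∧ dy.
  ∂Q/∂x = 6*x
  ∂P/∂y = 2*y
  integrand = ∂Q/∂x - ∂P/∂y = 6*x - 2*y.
Integrating over R: integral_0^1 integral_0^1 (6*x - 2*y) dx dy = 2.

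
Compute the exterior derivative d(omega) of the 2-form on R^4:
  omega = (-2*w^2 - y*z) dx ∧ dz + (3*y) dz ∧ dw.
d(omega) = (z) dx ∧ dy ∧ dz + (-4*w) dx ∧ dz ∧ dw + (3) dy ∧ dz ∧ dw

For a 2-form omega = sum_{i<j} g_{ij} dx_i ∧ dx_j, the exterior derivative is
  d(omega) = sum_{i<j} d(g_{ij}) ∧ dx_i ∧ dx_j = sum_{i<j, k} (∂g_{ij}/∂x_k) dx_k ∧ dx_i ∧ dx_j.
Expand each term, using dx_k ∧ dx_i ∧ dx_j = sgn(permutation) dx_{(a)} ∧ dx_{(b)} ∧ dx_{(c)} with (a < b < c) sorted:
  d(-2*w^2 - y*z) includes (∂/∂y)(-2*w^2 - y*z) dy = (-z) dy, which multiplied by dx ∧ dz gives (z) dx ∧ dy ∧ dz
  d(-2*w^2 - y*z) includes (∂/∂w)(-2*w^2 - y*z) dw = (-4*w) dw, which multiplied by dx ∧ dz gives (-4*w) dx ∧ dz ∧ dw
  d(3*y) includes (∂/∂y)(3*y) dy = (3) dy, which multiplied by dz ∧ dw gives (3) dy ∧ dz ∧ dw
Collecting like 3-forms: d(omega) = (z) dx ∧ dy ∧ dz + (-4*w) dx ∧ dz ∧ dw + (3) dy ∧ dz ∧ dw.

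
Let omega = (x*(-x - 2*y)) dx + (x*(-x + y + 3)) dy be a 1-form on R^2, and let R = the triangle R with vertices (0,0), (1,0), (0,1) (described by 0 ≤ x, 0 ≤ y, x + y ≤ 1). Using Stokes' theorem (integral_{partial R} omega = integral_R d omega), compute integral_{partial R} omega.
integral_(partial R) omega = 5/3

Stokes: integral_partial_R omega = integral_R d omega with d omega = (∂Q/∂x - ∂P/∂y) dx ∧ dy.
  ∂Q/∂x = -2*x + y + 3
  ∂P/∂y = -2*x
  integrand = ∂Q/∂x - ∂P/∂y = y + 3.
Integrating over R: integral_0^1 integral_0^{1-x} (y + 3) dy dx = 5/3.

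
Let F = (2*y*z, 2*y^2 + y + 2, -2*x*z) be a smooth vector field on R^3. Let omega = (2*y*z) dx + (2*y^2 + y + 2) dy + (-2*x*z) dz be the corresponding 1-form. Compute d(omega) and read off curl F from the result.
d(omega) = (0) dy ∧ dz + (2*y + 2*z) dz ∧ dx + (-2*z) dx ∧ dy; curl F = (0, 2*y + 2*z, -2*z)

d omega = sum_{i<j} (∂f_j/∂x_i - ∂f_i/∂x_j) dx_i ∧ dx_j. Under the identification (dy ∧ dz, dz ∧ dx, dx ∧ dy) ↔ (e_x, e_y, e_z), the coefficients are exactly the components of curl F. Compute:
  ∂R/∂y - ∂Q/∂z = (0) - (0) = 0
  ∂P/∂z - ∂R/∂x = (2*y) - (-2*z) = 2*y + 2*z
  ∂Q/∂x - ∂P/∂y = (0) - (2*z) = -2*z.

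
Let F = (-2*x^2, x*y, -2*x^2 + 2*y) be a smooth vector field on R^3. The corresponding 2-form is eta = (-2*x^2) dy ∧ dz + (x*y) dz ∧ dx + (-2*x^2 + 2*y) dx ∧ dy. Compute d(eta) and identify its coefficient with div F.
d(eta) = (-3*x) dx ∧ dy ∧ dz; div F = -3*x

For a 2-form in R^3 of the form above, applying d gives a 3-form with coefficient ∂P/∂x + ∂Q/∂y + ∂R/∂z:
  ∂P/∂x = -4*x
  ∂Q/∂y = x
  ∂R/∂z = 0
Sum = -3*x, which is exactly div F.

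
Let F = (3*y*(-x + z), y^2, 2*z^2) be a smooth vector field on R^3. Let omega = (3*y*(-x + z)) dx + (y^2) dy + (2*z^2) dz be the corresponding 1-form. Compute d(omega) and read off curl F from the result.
d(omega) = (0) dy ∧ dz + (3*y) dz ∧ dx + (3*x - 3*z) dx ∧ dy; curl F = (0, 3*y, 3*x - 3*z)

d omega = sum_{i<j} (∂f_j/∂x_i - ∂f_i/∂x_j) dx_i ∧ dx_j. Under the identification (dy ∧ dz, dz ∧ dx, dx ∧ dy) ↔ (e_x, e_y, e_z), the coefficients are exactly the components of curl F. Compute:
  ∂R/∂y - ∂Q/∂z = (0) - (0) = 0
  ∂P/∂z - ∂R/∂x = (3*y) - (0) = 3*y
  ∂Q/∂x - ∂P/∂y = (0) - (-3*x + 3*z) = 3*x - 3*z.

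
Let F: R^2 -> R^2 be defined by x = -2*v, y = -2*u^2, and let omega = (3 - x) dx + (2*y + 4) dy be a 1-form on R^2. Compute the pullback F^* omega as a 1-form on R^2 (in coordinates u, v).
F^* omega = (16*u*(u^2 - 1)) du + (-4*v - 6) dv

Using F^*(f dg) = (f ∘ F) d(g ∘ F), substitute each coordinate x_i by F_i(u, v) in f_i, and replace dx_i by d F_i = (∂F_i/∂u) du + (∂F_i/∂v) dv.
  For the x component: f_1(F) = 2*v + 3; d F_1 = (0) du + (-2) dv
  For the y component: f_2(F) = 4 - 4*u^2; d F_2 = (-4*u) du + (0) dv
Combining and collecting du, dv coefficients:
  coeff of du: 16*u*(u^2 - 1)
  coeff of dv: -4*v - 6
F^* omega = (16*u*(u^2 - 1)) du + (-4*v - 6) dv.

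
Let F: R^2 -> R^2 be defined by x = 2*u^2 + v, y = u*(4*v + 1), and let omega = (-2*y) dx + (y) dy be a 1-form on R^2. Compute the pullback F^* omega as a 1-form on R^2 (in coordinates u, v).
F^* omega = (u*(-32*u*v - 8*u + 16*v^2 + 8*v + 1)) du + (2*u*(8*u*v + 2*u - 4*v - 1)) dv

Using F^*(f dg) = (f ∘ F) d(g ∘ F), substitute each coordinate x_i by F_i(u, v) in f_i, and replace dx_i by d F_i = (∂F_i/∂u) du + (∂F_i/∂v) dv.
  For the x component: f_1(F) = 2*u*(-4*v - 1); d F_1 = (4*u) du + (1) dv
  For the y component: f_2(F) = u*(4*v + 1); d F_2 = (4*v + 1) du + (4*u) dv
Combining and collecting du, dv coefficients:
  coeff of du: u*(-32*u*v - 8*u + 16*v^2 + 8*v + 1)
  coeff of dv: 2*u*(8*u*v + 2*u - 4*v - 1)
F^* omega = (u*(-32*u*v - 8*u + 16*v^2 + 8*v + 1)) du + (2*u*(8*u*v + 2*u - 4*v - 1)) dv.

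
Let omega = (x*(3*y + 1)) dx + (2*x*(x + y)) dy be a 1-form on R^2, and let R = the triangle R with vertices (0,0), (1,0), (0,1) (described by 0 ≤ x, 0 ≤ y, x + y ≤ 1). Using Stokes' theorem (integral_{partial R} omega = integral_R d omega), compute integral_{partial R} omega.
integral_(partial R) omega = 1/2

Stokes: integral_partial_R omega = integral_R d omega with d omega = (∂Q/∂x - ∂P/∂y) dx ∧ dy.
  ∂Q/∂x = 4*x + 2*y
  ∂P/∂y = 3*x
  integrand = ∂Q/∂x - ∂P/∂y = x + 2*y.
Integrating over R: integral_0^1 integral_0^{1-x} (x + 2*y) dy dx = 1/2.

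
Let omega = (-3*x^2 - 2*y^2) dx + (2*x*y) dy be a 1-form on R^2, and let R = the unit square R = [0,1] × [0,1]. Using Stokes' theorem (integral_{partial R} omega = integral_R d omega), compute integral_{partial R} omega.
integral_(partial R) omega = 3

Stokes: integral_partial_R omega = integral_R d omega with d omega = (∂Q/∂x - ∂P/∂y) dx ∧ dy.
  ∂Q/∂x = 2*y
  ∂P/∂y = -4*y
  integrand = ∂Q/∂x - ∂P/∂y = 6*y.
Integrating over R: integral_0^1 integral_0^1 (6*y) dx dy = 3.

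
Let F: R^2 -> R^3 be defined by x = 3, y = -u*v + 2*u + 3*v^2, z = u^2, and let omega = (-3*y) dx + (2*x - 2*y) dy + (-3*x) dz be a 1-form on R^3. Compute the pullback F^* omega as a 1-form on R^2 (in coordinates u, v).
F^* omega = (-2*u*v^2 + 8*u*v - 26*u + 6*v^3 - 12*v^2 - 6*v + 12) du + (-2*u^2*v + 4*u^2 + 18*u*v^2 - 24*u*v - 6*u - 36*v^3 + 36*v) dv

Using F^*(f dg) = (f ∘ F) d(g ∘ F), substitute each coordinate x_i by F_i(u, v) in f_i, and replace dx_i by d F_i = (∂F_i/∂u) du + (∂F_i/∂v) dv.
  For the x component: f_1(F) = 3*u*v - 6*u - 9*v^2; d F_1 = (0) du + (0) dv
  For the y component: f_2(F) = 2*u*v - 4*u - 6*v^2 + 6; d F_2 = (2 - v) du + (-u + 6*v) dv
  For the z component: f_3(F) = -9; d F_3 = (2*u) du + (0) dv
Combining and collecting du, dv coefficients:
  coeff of du: -2*u*v^2 + 8*u*v - 26*u + 6*v^3 - 12*v^2 - 6*v + 12
  coeff of dv: -2*u^2*v + 4*u^2 + 18*u*v^2 - 24*u*v - 6*u - 36*v^3 + 36*v
F^* omega = (-2*u*v^2 + 8*u*v - 26*u + 6*v^3 - 12*v^2 - 6*v + 12) du + (-2*u^2*v + 4*u^2 + 18*u*v^2 - 24*u*v - 6*u - 36*v^3 + 36*v) dv.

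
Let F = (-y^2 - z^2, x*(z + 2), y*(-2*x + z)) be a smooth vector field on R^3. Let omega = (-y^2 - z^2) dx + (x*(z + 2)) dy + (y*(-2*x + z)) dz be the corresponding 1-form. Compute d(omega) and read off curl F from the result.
d(omega) = (-3*x + z) dy ∧ dz + (2*y - 2*z) dz ∧ dx + (2*y + z + 2) dx ∧ dy; curl F = (-3*x + z, 2*y - 2*z, 2*y + z + 2)

d omega = sum_{i<j} (∂f_j/∂x_i - ∂f_i/∂x_j) dx_i ∧ dx_j. Under the identification (dy ∧ dz, dz ∧ dx, dx ∧ dy) ↔ (e_x, e_y, e_z), the coefficients are exactly the components of curl F. Compute:
  ∂R/∂y - ∂Q/∂z = (-2*x + z) - (x) = -3*x + z
  ∂P/∂z - ∂R/∂x = (-2*z) - (-2*y) = 2*y - 2*z
  ∂Q/∂x - ∂P/∂y = (z + 2) - (-2*y) = 2*y + z + 2.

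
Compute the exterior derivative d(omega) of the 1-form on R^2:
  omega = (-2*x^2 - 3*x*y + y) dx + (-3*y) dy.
d(omega) = (3*x - 1) dx ∧ dy

For a 1-form omega = sum_i f_i dx_i, the exterior derivative is
  d(omega) = sum_{i < j} (∂f_j/∂x_i - ∂f_i/∂x_j) dx_i ∧ dx_j.
  coefficient of dx ∧ dy: ∂f_2/∂x - ∂f_1/∂y = ∂(-3*y)/∂x - ∂(-2*x^2 - 3*x*y + y)/∂y = 3*x - 1
Assembling: d(omega) = (3*x - 1) dx ∧ dy.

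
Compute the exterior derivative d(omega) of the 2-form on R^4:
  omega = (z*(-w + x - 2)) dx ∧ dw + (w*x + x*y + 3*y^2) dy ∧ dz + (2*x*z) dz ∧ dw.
d(omega) = (w - x + 2*z + 2) dx ∧ dz ∧ dw + (w + y) dx ∧ dy ∧ dz + (x) dy ∧ dz ∧ dw

For a 2-form omega = sum_{i<j} g_{ij} dx_i ∧ dx_j, the exterior derivative is
  d(omega) = sum_{i<j} d(g_{ij}) ∧ dx_i ∧ dx_j = sum_{i<j, k} (∂g_{ij}/∂x_k) dx_k ∧ dx_i ∧ dx_j.
Expand each term, using dx_k ∧ dx_i ∧ dx_j = sgn(permutation) dx_{(a)} ∧ dx_{(b)} ∧ dx_{(c)} with (a < b < c) sorted:
  d(z*(-w + x - 2)) includes (∂/∂z)(z*(-w + x - 2)) dz = (-w + x - 2) dz, which multiplied by dx ∧ dw gives (w - x + 2) dx ∧ dz ∧ dw
  d(w*x + x*y + 3*y^2) includes (∂/∂x)(w*x + x*y + 3*y^2) dx = (w + y) dx, which multiplied by dy ∧ dz gives (w + y) dx ∧ dy ∧ dz
  d(w*x + x*y + 3*y^2) includes (∂/∂w)(w*x + x*y + 3*y^2) dw = (x) dw, which multiplied by dy ∧ dz gives (x) dy ∧ dz ∧ dw
  d(2*x*z) includes (∂/∂x)(2*x*z) dx = (2*z) dx, which multiplied by dz ∧ dw gives (2*z) dx ∧ dz ∧ dw
Collecting like 3-forms: d(omega) = (w - x + 2*z + 2) dx ∧ dz ∧ dw + (w + y) dx ∧ dy ∧ dz + (x) dy ∧ dz ∧ dw.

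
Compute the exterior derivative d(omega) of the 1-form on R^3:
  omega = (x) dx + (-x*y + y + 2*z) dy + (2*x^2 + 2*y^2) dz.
d(omega) = (-y) dx ∧ dy + (4*x) dx ∧ dz + (4*y - 2) dy ∧ dz

For a 1-form omega = sum_i f_i dx_i, the exterior derivative is
  d(omega) = sum_{i < j} (∂f_j/∂x_i - ∂f_i/∂x_j) dx_i ∧ dx_j.
  coefficient of dx ∧ dy: ∂f_2/∂x - ∂f_1/∂y = ∂(-x*y + y + 2*z)/∂x - ∂(x)/∂y = -y
  coefficient of dx ∧ dz: ∂f_3/∂x - ∂f_1/∂z = ∂(2*x^2 + 2*y^2)/∂x - ∂(x)/∂z = 4*x
  coefficient of dy ∧ dz: ∂f_3/∂y - ∂f_2/∂z = ∂(2*x^2 + 2*y^2)/∂y - ∂(-x*y + y + 2*z)/∂z = 4*y - 2
Assembling: d(omega) = (-y) dx ∧ dy + (4*x) dx ∧ dz + (4*y - 2) dy ∧ dz.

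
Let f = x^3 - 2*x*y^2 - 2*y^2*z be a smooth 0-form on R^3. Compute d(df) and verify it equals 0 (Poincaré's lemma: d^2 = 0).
d(df) = 0

Step 1: df = sum_i (∂f/∂x_i) dx_i = (3*x^2 - 2*y^2) dx + (4*y*(-x - z)) dy + (-2*y^2) dz.
Step 2: Apply d again. Using the 1-form formula, the coefficient of dx ∧ dy in d(df) is ∂^2 f/∂x ∂y - ∂^2 f/∂y ∂x = (-4*y) - (-4*y) = 0 (equality of mixed partials for smooth f).
Similarly for dx ∧ dz and dy ∧ dz — all coefficients vanish. So d(df) = 0.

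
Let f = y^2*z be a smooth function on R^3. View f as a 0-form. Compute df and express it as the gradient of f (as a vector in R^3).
df = (0) dx + (2*y*z) dy + (y^2) dz; grad f = (0, 2*y*z, y^2)

For a 0-form f, d f = (∂f/∂x) dx + (∂f/∂y) dy + (∂f/∂z) dz. The components of the vector representation are exactly the entries of grad f in Cartesian coordinates:
  ∂f/∂x = 0
  ∂f/∂y = 2*y*z
  ∂f/∂z = y^2.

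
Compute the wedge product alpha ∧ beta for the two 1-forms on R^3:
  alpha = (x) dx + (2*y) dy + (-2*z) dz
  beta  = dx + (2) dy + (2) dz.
alpha ∧ beta = (2*x - 2*y) dx ∧ dy + (2*x + 2*z) dx ∧ dz + (4*y + 4*z) dy ∧ dz

Distribute the wedge, using dx_i ∧ dx_j = -dx_j ∧ dx_i and dx_i ∧ dx_i = 0. For each pair (i, j) with i < j, the coefficient of dx_i ∧ dx_j in alpha ∧ beta is (alpha_i * beta_j - alpha_j * beta_i). Collecting: alpha ∧ beta = (2*x - 2*y) dx ∧ dy + (2*x + 2*z) dx ∧ dz + (4*y + 4*z) dy ∧ dz.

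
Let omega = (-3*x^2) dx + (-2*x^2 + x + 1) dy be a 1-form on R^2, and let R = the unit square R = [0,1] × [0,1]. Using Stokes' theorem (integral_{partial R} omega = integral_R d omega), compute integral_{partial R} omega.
integral_(partial R) omega = -1

Stokes: integral_partial_R omega = integral_R d omega with d omega = (∂Q/∂x - ∂P/∂y) dx ∧ dy.
  ∂Q/∂x = 1 - 4*x
  ∂P/∂y = 0
  integrand = ∂Q/∂x - ∂P/∂y = 1 - 4*x.
Integrating over R: integral_0^1 integral_0^1 (1 - 4*x) dx dy = -1.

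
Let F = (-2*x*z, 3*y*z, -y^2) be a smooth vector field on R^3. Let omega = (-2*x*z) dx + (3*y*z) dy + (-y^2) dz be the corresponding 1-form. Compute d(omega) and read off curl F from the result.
d(omega) = (-5*y) dy ∧ dz + (-2*x) dz ∧ dx + (0) dx ∧ dy; curl F = (-5*y, -2*x, 0)

d omega = sum_{i<j} (∂f_j/∂x_i - ∂f_i/∂x_j) dx_i ∧ dx_j. Under the identification (dy ∧ dz, dz ∧ dx, dx ∧ dy) ↔ (e_x, e_y, e_z), the coefficients are exactly the components of curl F. Compute:
  ∂R/∂y - ∂Q/∂z = (-2*y) - (3*y) = -5*y
  ∂P/∂z - ∂R/∂x = (-2*x) - (0) = -2*x
  ∂Q/∂x - ∂P/∂y = (0) - (0) = 0.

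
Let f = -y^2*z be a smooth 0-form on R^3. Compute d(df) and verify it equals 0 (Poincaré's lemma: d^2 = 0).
d(df) = 0

Step 1: df = sum_i (∂f/∂x_i) dx_i = (0) dx + (-2*y*z) dy + (-y^2) dz.
Step 2: Apply d again. Using the 1-form formula, the coefficient of dx ∧ dy in d(df) is ∂^2 f/∂x ∂y - ∂^2 f/∂y ∂x = (0) - (0) = 0 (equality of mixed partials for smooth f).
Similarly for dx ∧ dz and dy ∧ dz — all coefficients vanish. So d(df) = 0.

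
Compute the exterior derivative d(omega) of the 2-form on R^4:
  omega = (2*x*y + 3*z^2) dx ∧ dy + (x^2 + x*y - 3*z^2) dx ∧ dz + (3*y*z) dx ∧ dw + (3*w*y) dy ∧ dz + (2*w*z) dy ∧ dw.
d(omega) = (-x + 6*z) dx ∧ dy ∧ dz + (-3*z) dx ∧ dy ∧ dw + (-3*y) dx ∧ dz ∧ dw + (-2*w + 3*y) dy ∧ dz ∧ dw

For a 2-form omega = sum_{i<j} g_{ij} dx_i ∧ dx_j, the exterior derivative is
  d(omega) = sum_{i<j} d(g_{ij}) ∧ dx_i ∧ dx_j = sum_{i<j, k} (∂g_{ij}/∂x_k) dx_k ∧ dx_i ∧ dx_j.
Expand each term, using dx_k ∧ dx_i ∧ dx_j = sgn(permutation) dx_{(a)} ∧ dx_{(b)} ∧ dx_{(c)} with (a < b < c) sorted:
  d(2*x*y + 3*z^2) includes (∂/∂z)(2*x*y + 3*z^2) dz = (6*z) dz, which multiplied by dx ∧ dy gives (6*z) dx ∧ dy ∧ dz
  d(x^2 + x*y - 3*z^2) includes (∂/∂y)(x^2 + x*y - 3*z^2) dy = (x) dy, which multiplied by dx ∧ dz gives (-x) dx ∧ dy ∧ dz
  d(3*y*z) includes (∂/∂y)(3*y*z) dy = (3*z) dy, which multiplied by dx ∧ dw gives (-3*z) dx ∧ dy ∧ dw
  d(3*y*z) includes (∂/∂z)(3*y*z) dz = (3*y) dz, which multiplied by dx ∧ dw gives (-3*y) dx ∧ dz ∧ dw
  d(3*w*y) includes (∂/∂w)(3*w*y) dw = (3*y) dw, which multiplied by dy ∧ dz gives (3*y) dy ∧ dz ∧ dw
  d(2*w*z) includes (∂/∂z)(2*w*z) dz = (2*w) dz, which multiplied by dy ∧ dw gives (-2*w) dy ∧ dz ∧ dw
Collecting like 3-forms: d(omega) = (-x + 6*z) dx ∧ dy ∧ dz + (-3*z) dx ∧ dy ∧ dw + (-3*y) dx ∧ dz ∧ dw + (-2*w + 3*y) dy ∧ dz ∧ dw.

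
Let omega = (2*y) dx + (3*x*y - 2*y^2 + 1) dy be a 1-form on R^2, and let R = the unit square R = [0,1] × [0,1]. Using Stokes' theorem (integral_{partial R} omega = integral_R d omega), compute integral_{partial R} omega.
integral_(partial R) omega = -1/2

Stokes: integral_partial_R omega = integral_R d omega with d omega = (∂Q/∂x - ∂P/∂y) dx ∧ dy.
  ∂Q/∂x = 3*y
  ∂P/∂y = 2
  integrand = ∂Q/∂x - ∂P/∂y = 3*y - 2.
Integrating over R: integral_0^1 integral_0^1 (3*y - 2) dx dy = -1/2.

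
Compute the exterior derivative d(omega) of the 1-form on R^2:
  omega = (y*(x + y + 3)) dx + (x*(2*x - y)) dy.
d(omega) = (3*x - 3*y - 3) dx ∧ dy

For a 1-form omega = sum_i f_i dx_i, the exterior derivative is
  d(omega) = sum_{i < j} (∂f_j/∂x_i - ∂f_i/∂x_j) dx_i ∧ dx_j.
  coefficient of dx ∧ dy: ∂f_2/∂x - ∂f_1/∂y = ∂(x*(2*x - y))/∂x - ∂(y*(x + y + 3))/∂y = 3*x - 3*y - 3
Assembling: d(omega) = (3*x - 3*y - 3) dx ∧ dy.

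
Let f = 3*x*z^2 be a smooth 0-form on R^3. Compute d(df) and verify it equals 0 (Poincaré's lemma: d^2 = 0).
d(df) = 0

Step 1: df = sum_i (∂f/∂x_i) dx_i = (3*z^2) dx + (0) dy + (6*x*z) dz.
Step 2: Apply d again. Using the 1-form formula, the coefficient of dx ∧ dy in d(df) is ∂^2 f/∂x ∂y - ∂^2 f/∂y ∂x = (0) - (0) = 0 (equality of mixed partials for smooth f).
Similarly for dx ∧ dz and dy ∧ dz — all coefficients vanish. So d(df) = 0.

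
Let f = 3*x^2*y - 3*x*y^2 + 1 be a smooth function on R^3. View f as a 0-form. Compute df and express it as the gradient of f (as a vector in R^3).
df = (3*y*(2*x - y)) dx + (3*x*(x - 2*y)) dy + (0) dz; grad f = (3*y*(2*x - y), 3*x*(x - 2*y), 0)

For a 0-form f, d f = (∂f/∂x) dx + (∂f/∂y) dy + (∂f/∂z) dz. The components of the vector representation are exactly the entries of grad f in Cartesian coordinates:
  ∂f/∂x = 3*y*(2*x - y)
  ∂f/∂y = 3*x*(x - 2*y)
  ∂f/∂z = 0.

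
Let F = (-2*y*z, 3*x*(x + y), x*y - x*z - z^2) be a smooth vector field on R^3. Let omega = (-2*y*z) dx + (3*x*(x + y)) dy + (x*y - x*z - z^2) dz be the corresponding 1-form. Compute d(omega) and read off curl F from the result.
d(omega) = (x) dy ∧ dz + (-3*y + z) dz ∧ dx + (6*x + 3*y + 2*z) dx ∧ dy; curl F = (x, -3*y + z, 6*x + 3*y + 2*z)

d omega = sum_{i<j} (∂f_j/∂x_i - ∂f_i/∂x_j) dx_i ∧ dx_j. Under the identification (dy ∧ dz, dz ∧ dx, dx ∧ dy) ↔ (e_x, e_y, e_z), the coefficients are exactly the components of curl F. Compute:
  ∂R/∂y - ∂Q/∂z = (x) - (0) = x
  ∂P/∂z - ∂R/∂x = (-2*y) - (y - z) = -3*y + z
  ∂Q/∂x - ∂P/∂y = (6*x + 3*y) - (-2*z) = 6*x + 3*y + 2*z.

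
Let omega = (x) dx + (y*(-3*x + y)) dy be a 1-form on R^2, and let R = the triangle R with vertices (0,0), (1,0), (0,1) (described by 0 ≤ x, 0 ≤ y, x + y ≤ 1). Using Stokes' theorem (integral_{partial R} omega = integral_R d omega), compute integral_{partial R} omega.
integral_(partial R) omega = -1/2

Stokes: integral_partial_R omega = integral_R d omega with d omega = (∂Q/∂x - ∂P/∂y) dx ∧ dy.
  ∂Q/∂x = -3*y
  ∂P/∂y = 0
  integrand = ∂Q/∂x - ∂P/∂y = -3*y.
Integrating over R: integral_0^1 integral_0^{1-x} (-3*y) dy dx = -1/2.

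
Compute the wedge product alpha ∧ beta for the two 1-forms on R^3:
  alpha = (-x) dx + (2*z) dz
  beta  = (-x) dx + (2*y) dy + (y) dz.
alpha ∧ beta = (-2*x*y) dx ∧ dy + (x*(-y + 2*z)) dx ∧ dz + (-4*y*z) dy ∧ dz

Distribute the wedge, using dx_i ∧ dx_j = -dx_j ∧ dx_i and dx_i ∧ dx_i = 0. For each pair (i, j) with i < j, the coefficient of dx_i ∧ dx_j in alpha ∧ beta is (alpha_i * beta_j - alpha_j * beta_i). Collecting: alpha ∧ beta = (-2*x*y) dx ∧ dy + (x*(-y + 2*z)) dx ∧ dz + (-4*y*z) dy ∧ dz.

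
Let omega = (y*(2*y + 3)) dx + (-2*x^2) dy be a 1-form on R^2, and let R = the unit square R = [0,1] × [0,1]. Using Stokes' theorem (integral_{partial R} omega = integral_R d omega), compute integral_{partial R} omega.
integral_(partial R) omega = -7

Stokes: integral_partial_R omega = integral_R d omega with d omega = (∂Q/∂x - ∂P/∂y) dx ∧ dy.
  ∂Q/∂x = -4*x
  ∂P/∂y = 4*y + 3
  integrand = ∂Q/∂x - ∂P/∂y = -4*x - 4*y - 3.
Integrating over R: integral_0^1 integral_0^1 (-4*x - 4*y - 3) dx dy = -7.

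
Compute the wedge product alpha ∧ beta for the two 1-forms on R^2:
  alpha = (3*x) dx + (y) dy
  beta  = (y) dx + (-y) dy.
alpha ∧ beta = (-y*(3*x + y)) dx ∧ dy

Distribute the wedge, using dx_i ∧ dx_j = -dx_j ∧ dx_i and dx_i ∧ dx_i = 0. For each pair (i, j) with i < j, the coefficient of dx_i ∧ dx_j in alpha ∧ beta is (alpha_i * beta_j - alpha_j * beta_i). Collecting: alpha ∧ beta = (-y*(3*x + y)) dx ∧ dy.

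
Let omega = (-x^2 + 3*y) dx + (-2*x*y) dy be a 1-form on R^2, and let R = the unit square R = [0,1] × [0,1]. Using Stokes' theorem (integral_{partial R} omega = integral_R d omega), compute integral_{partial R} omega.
integral_(partial R) omega = -4

Stokes: integral_partial_R omega = integral_R d omega with d omega = (∂Q/∂x - ∂P/∂y) dx ∧ dy.
  ∂Q/∂x = -2*y
  ∂P/∂y = 3
  integrand = ∂Q/∂x - ∂P/∂y = -2*y - 3.
Integrating over R: integral_0^1 integral_0^1 (-2*y - 3) dx dy = -4.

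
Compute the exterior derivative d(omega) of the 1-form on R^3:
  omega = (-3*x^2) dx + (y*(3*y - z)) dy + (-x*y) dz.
d(omega) = (-y) dx ∧ dz + (-x + y) dy ∧ dz

For a 1-form omega = sum_i f_i dx_i, the exterior derivative is
  d(omega) = sum_{i < j} (∂f_j/∂x_i - ∂f_i/∂x_j) dx_i ∧ dx_j.
  coefficient of dx ∧ dz: ∂f_3/∂x - ∂f_1/∂z = ∂(-x*y)/∂x - ∂(-3*x^2)/∂z = -y
  coefficient of dy ∧ dz: ∂f_3/∂y - ∂f_2/∂z = ∂(-x*y)/∂y - ∂(y*(3*y - z))/∂z = -x + y
Assembling: d(omega) = (-y) dx ∧ dz + (-x + y) dy ∧ dz.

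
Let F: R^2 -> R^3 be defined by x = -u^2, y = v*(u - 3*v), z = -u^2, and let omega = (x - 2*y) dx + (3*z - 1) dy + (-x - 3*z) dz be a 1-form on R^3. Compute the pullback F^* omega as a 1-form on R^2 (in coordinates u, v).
F^* omega = (-6*u^3 + u^2*v - 12*u*v^2 - v) du + (-3*u^3 + 18*u^2*v - u + 6*v) dv

Using F^*(f dg) = (f ∘ F) d(g ∘ F), substitute each coordinate x_i by F_i(u, v) in f_i, and replace dx_i by d F_i = (∂F_i/∂u) du + (∂F_i/∂v) dv.
  For the x component: f_1(F) = -u^2 - 2*u*v + 6*v^2; d F_1 = (-2*u) du + (0) dv
  For the y component: f_2(F) = -3*u^2 - 1; d F_2 = (v) du + (u - 6*v) dv
  For the z component: f_3(F) = 4*u^2; d F_3 = (-2*u) du + (0) dv
Combining and collecting du, dv coefficients:
  coeff of du: -6*u^3 + u^2*v - 12*u*v^2 - v
  coeff of dv: -3*u^3 + 18*u^2*v - u + 6*v
F^* omega = (-6*u^3 + u^2*v - 12*u*v^2 - v) du + (-3*u^3 + 18*u^2*v - u + 6*v) dv.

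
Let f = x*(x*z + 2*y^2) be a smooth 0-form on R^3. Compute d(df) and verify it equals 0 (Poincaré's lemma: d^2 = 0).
d(df) = 0

Step 1: df = sum_i (∂f/∂x_i) dx_i = (2*x*z + 2*y^2) dx + (4*x*y) dy + (x^2) dz.
Step 2: Apply d again. Using the 1-form formula, the coefficient of dx ∧ dy in d(df) is ∂^2 f/∂x ∂y - ∂^2 f/∂y ∂x = (4*y) - (4*y) = 0 (equality of mixed partials for smooth f).
Similarly for dx ∧ dz and dy ∧ dz — all coefficients vanish. So d(df) = 0.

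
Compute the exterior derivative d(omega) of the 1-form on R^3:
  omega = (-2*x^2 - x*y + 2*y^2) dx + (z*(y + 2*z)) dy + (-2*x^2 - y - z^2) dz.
d(omega) = (x - 4*y) dx ∧ dy + (-4*x) dx ∧ dz + (-y - 4*z - 1) dy ∧ dz

For a 1-form omega = sum_i f_i dx_i, the exterior derivative is
  d(omega) = sum_{i < j} (∂f_j/∂x_i - ∂f_i/∂x_j) dx_i ∧ dx_j.
  coefficient of dx ∧ dy: ∂f_2/∂x - ∂f_1/∂y = ∂(z*(y + 2*z))/∂x - ∂(-2*x^2 - x*y + 2*y^2)/∂y = x - 4*y
  coefficient of dx ∧ dz: ∂f_3/∂x - ∂f_1/∂z = ∂(-2*x^2 - y - z^2)/∂x - ∂(-2*x^2 - x*y + 2*y^2)/∂z = -4*x
  coefficient of dy ∧ dz: ∂f_3/∂y - ∂f_2/∂z = ∂(-2*x^2 - y - z^2)/∂y - ∂(z*(y + 2*z))/∂z = -y - 4*z - 1
Assembling: d(omega) = (x - 4*y) dx ∧ dy + (-4*x) dx ∧ dz + (-y - 4*z - 1) dy ∧ dz.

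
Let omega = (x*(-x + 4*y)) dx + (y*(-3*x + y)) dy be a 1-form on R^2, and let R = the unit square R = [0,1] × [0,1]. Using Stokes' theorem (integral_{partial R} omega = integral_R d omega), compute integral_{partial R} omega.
integral_(partial R) omega = -7/2

Stokes: integral_partial_R omega = integral_R d omega with d omega = (∂Q/∂x - ∂P/∂y) dx ∧ dy.
  ∂Q/∂x = -3*y
  ∂P/∂y = 4*x
  integrand = ∂Q/∂x - ∂P/∂y = -4*x - 3*y.
Integrating over R: integral_0^1 integral_0^1 (-4*x - 3*y) dx dy = -7/2.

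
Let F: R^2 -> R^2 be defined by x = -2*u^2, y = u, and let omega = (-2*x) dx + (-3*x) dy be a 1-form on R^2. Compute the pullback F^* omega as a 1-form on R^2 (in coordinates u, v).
F^* omega = (u^2*(6 - 16*u)) du

Using F^*(f dg) = (f ∘ F) d(g ∘ F), substitute each coordinate x_i by F_i(u, v) in f_i, and replace dx_i by d F_i = (∂F_i/∂u) du + (∂F_i/∂v) dv.
  For the x component: f_1(F) = 4*u^2; d F_1 = (-4*u) du + (0) dv
  For the y component: f_2(F) = 6*u^2; d F_2 = (1) du + (0) dv
Combining and collecting du, dv coefficients:
  coeff of du: u^2*(6 - 16*u)
  coeff of dv: 0
F^* omega = (u^2*(6 - 16*u)) du.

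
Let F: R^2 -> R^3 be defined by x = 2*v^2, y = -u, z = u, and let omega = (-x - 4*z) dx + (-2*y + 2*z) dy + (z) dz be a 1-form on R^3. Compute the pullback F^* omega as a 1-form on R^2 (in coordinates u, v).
F^* omega = (-3*u) du + (8*v*(-2*u - v^2)) dv

Using F^*(f dg) = (f ∘ F) d(g ∘ F), substitute each coordinate x_i by F_i(u, v) in f_i, and replace dx_i by d F_i = (∂F_i/∂u) du + (∂F_i/∂v) dv.
  For the x component: f_1(F) = -4*u - 2*v^2; d F_1 = (0) du + (4*v) dv
  For the y component: f_2(F) = 4*u; d F_2 = (-1) du + (0) dv
  For the z component: f_3(F) = u; d F_3 = (1) du + (0) dv
Combining and collecting du, dv coefficients:
  coeff of du: -3*u
  coeff of dv: 8*v*(-2*u - v^2)
F^* omega = (-3*u) du + (8*v*(-2*u - v^2)) dv.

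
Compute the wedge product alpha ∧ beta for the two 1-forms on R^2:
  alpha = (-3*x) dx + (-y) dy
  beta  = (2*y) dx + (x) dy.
alpha ∧ beta = (-3*x^2 + 2*y^2) dx ∧ dy

Distribute the wedge, using dx_i ∧ dx_j = -dx_j ∧ dx_i and dx_i ∧ dx_i = 0. For each pair (i, j) with i < j, the coefficient of dx_i ∧ dx_j in alpha ∧ beta is (alpha_i * beta_j - alpha_j * beta_i). Collecting: alpha ∧ beta = (-3*x^2 + 2*y^2) dx ∧ dy.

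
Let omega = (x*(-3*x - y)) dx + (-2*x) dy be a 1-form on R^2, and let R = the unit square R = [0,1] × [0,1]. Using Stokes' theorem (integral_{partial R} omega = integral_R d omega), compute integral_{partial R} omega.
integral_(partial R) omega = -3/2

Stokes: integral_partial_R omega = integral_R d omega with d omega = (∂Q/∂x - ∂P/∂y) dx ∧ dy.
  ∂Q/∂x = -2
  ∂P/∂y = -x
  integrand = ∂Q/∂x - ∂P/∂y = x - 2.
Integrating over R: integral_0^1 integral_0^1 (x - 2) dx dy = -3/2.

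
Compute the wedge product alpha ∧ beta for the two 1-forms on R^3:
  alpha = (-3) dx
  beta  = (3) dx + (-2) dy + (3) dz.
alpha ∧ beta = (6) dx ∧ dy + (-9) dx ∧ dz

Distribute the wedge, using dx_i ∧ dx_j = -dx_j ∧ dx_i and dx_i ∧ dx_i = 0. For each pair (i, j) with i < j, the coefficient of dx_i ∧ dx_j in alpha ∧ beta is (alpha_i * beta_j - alpha_j * beta_i). Collecting: alpha ∧ beta = (6) dx ∧ dy + (-9) dx ∧ dz.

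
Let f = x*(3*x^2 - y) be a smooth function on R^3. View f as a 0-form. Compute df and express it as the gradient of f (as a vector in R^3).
df = (9*x^2 - y) dx + (-x) dy + (0) dz; grad f = (9*x^2 - y, -x, 0)

For a 0-form f, d f = (∂f/∂x) dx + (∂f/∂y) dy + (∂f/∂z) dz. The components of the vector representation are exactly the entries of grad f in Cartesian coordinates:
  ∂f/∂x = 9*x^2 - y
  ∂f/∂y = -x
  ∂f/∂z = 0.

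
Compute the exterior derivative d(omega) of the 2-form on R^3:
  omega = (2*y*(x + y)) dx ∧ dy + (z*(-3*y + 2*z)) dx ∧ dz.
d(omega) = (3*z) dx ∧ dy ∧ dz

For a 2-form omega = sum_{i<j} g_{ij} dx_i ∧ dx_j, the exterior derivative is
  d(omega) = sum_{i<j} d(g_{ij}) ∧ dx_i ∧ dx_j = sum_{i<j, k} (∂g_{ij}/∂x_k) dx_k ∧ dx_i ∧ dx_j.
Expand each term, using dx_k ∧ dx_i ∧ dx_j = sgn(permutation) dx_{(a)} ∧ dx_{(b)} ∧ dx_{(c)} with (a < b < c) sorted:
  d(z*(-3*y + 2*z)) includes (∂/∂y)(z*(-3*y + 2*z)) dy = (-3*z) dy, which multiplied by dx ∧ dz gives (3*z) dx ∧ dy ∧ dz
Collecting like 3-forms: d(omega) = (3*z) dx ∧ dy ∧ dz.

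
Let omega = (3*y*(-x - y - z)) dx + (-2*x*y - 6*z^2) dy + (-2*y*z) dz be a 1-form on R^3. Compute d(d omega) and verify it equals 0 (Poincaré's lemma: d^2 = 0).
d(d omega) = 0

Step 1: d omega = sum_{i<j} (∂f_j/∂x_i - ∂f_i/∂x_j) dx_i ∧ dx_j:
  coeff of dx ∧ dy: 3*x + 4*y + 3*z
  coeff of dx ∧ dz: 3*y
  coeff of dy ∧ dz: 10*z
Step 2: Apply d again to each 2-form coefficient. The only possible 3-form in R^3 is dx ∧ dy ∧ dz, with coefficient
  ∂(coeff of dy∧dz)/∂x - ∂(coeff of dx∧dz)/∂y + ∂(coeff of dx∧dy)/∂z
  = ∂/∂x (10*z) - ∂/∂y (3*y) + ∂/∂z (3*x + 4*y + 3*z).
Each of these terms simplifies to sums of mixed partials that cancel in pairs. The result is 0 (by equality of mixed partials for smooth functions — Schwarz / Clairaut).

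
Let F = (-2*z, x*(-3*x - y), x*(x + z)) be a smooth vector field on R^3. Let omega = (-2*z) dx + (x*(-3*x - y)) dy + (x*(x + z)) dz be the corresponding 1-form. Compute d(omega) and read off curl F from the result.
d(omega) = (0) dy ∧ dz + (-2*x - z - 2) dz ∧ dx + (-6*x - y) dx ∧ dy; curl F = (0, -2*x - z - 2, -6*x - y)

d omega = sum_{i<j} (∂f_j/∂x_i - ∂f_i/∂x_j) dx_i ∧ dx_j. Under the identification (dy ∧ dz, dz ∧ dx, dx ∧ dy) ↔ (e_x, e_y, e_z), the coefficients are exactly the components of curl F. Compute:
  ∂R/∂y - ∂Q/∂z = (0) - (0) = 0
  ∂P/∂z - ∂R/∂x = (-2) - (2*x + z) = -2*x - z - 2
  ∂Q/∂x - ∂P/∂y = (-6*x - y) - (0) = -6*x - y.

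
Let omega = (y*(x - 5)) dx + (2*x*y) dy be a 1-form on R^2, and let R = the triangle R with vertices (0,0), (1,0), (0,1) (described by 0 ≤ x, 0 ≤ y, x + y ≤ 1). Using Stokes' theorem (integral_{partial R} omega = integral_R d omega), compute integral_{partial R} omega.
integral_(partial R) omega = 8/3

Stokes: integral_partial_R omega = integral_R d omega with d omega = (∂Q/∂x - ∂P/∂y) dx ∧ dy.
  ∂Q/∂x = 2*y
  ∂P/∂y = x - 5
  integrand = ∂Q/∂x - ∂P/∂y = -x + 2*y + 5.
Integrating over R: integral_0^1 integral_0^{1-x} (-x + 2*y + 5) dy dx = 8/3.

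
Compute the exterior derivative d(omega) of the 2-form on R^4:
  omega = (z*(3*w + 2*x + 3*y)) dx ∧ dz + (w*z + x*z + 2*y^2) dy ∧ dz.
d(omega) = (-2*z) dx ∧ dy ∧ dz + (3*z) dx ∧ dz ∧ dw + (z) dy ∧ dz ∧ dw

For a 2-form omega = sum_{i<j} g_{ij} dx_i ∧ dx_j, the exterior derivative is
  d(omega) = sum_{i<j} d(g_{ij}) ∧ dx_i ∧ dx_j = sum_{i<j, k} (∂g_{ij}/∂x_k) dx_k ∧ dx_i ∧ dx_j.
Expand each term, using dx_k ∧ dx_i ∧ dx_j = sgn(permutation) dx_{(a)} ∧ dx_{(b)} ∧ dx_{(c)} with (a < b < c) sorted:
  d(z*(3*w + 2*x + 3*y)) includes (∂/∂y)(z*(3*w + 2*x + 3*y)) dy = (3*z) dy, which multiplied by dx ∧ dz gives (-3*z) dx ∧ dy ∧ dz
  d(z*(3*w + 2*x + 3*y)) includes (∂/∂w)(z*(3*w + 2*x + 3*y)) dw = (3*z) dw, which multiplied by dx ∧ dz gives (3*z) dx ∧ dz ∧ dw
  d(w*z + x*z + 2*y^2) includes (∂/∂x)(w*z + x*z + 2*y^2) dx = (z) dx, which multiplied by dy ∧ dz gives (z) dx ∧ dy ∧ dz
  d(w*z + x*z + 2*y^2) includes (∂/∂w)(w*z + x*z + 2*y^2) dw = (z) dw, which multiplied by dy ∧ dz gives (z) dy ∧ dz ∧ dw
Collecting like 3-forms: d(omega) = (-2*z) dx ∧ dy ∧ dz + (3*z) dx ∧ dz ∧ dw + (z) dy ∧ dz ∧ dw.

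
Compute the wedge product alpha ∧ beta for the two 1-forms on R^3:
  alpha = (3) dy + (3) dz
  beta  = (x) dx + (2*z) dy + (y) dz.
alpha ∧ beta = (-3*x) dx ∧ dy + (3*y - 6*z) dy ∧ dz + (-3*x) dx ∧ dz

Distribute the wedge, using dx_i ∧ dx_j = -dx_j ∧ dx_i and dx_i ∧ dx_i = 0. For each pair (i, j) with i < j, the coefficient of dx_i ∧ dx_j in alpha ∧ beta is (alpha_i * beta_j - alpha_j * beta_i). Collecting: alpha ∧ beta = (-3*x) dx ∧ dy + (3*y - 6*z) dy ∧ dz + (-3*x) dx ∧ dz.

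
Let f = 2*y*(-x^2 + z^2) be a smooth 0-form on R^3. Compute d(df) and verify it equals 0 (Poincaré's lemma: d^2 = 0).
d(df) = 0

Step 1: df = sum_i (∂f/∂x_i) dx_i = (-4*x*y) dx + (-2*x^2 + 2*z^2) dy + (4*y*z) dz.
Step 2: Apply d again. Using the 1-form formula, the coefficient of dx ∧ dy in d(df) is ∂^2 f/∂x ∂y - ∂^2 f/∂y ∂x = (-4*x) - (-4*x) = 0 (equality of mixed partials for smooth f).
Similarly for dx ∧ dz and dy ∧ dz — all coefficients vanish. So d(df) = 0.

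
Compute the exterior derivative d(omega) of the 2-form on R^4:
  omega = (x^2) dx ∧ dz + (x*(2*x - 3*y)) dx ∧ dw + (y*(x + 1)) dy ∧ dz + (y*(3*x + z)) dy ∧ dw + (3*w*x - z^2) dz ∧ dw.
d(omega) = (3*x + 3*y) dx ∧ dy ∧ dw + (y) dx ∧ dy ∧ dz + (-y) dy ∧ dz ∧ dw + (3*w) dx ∧ dz ∧ dw

For a 2-form omega = sum_{i<j} g_{ij} dx_i ∧ dx_j, the exterior derivative is
  d(omega) = sum_{i<j} d(g_{ij}) ∧ dx_i ∧ dx_j = sum_{i<j, k} (∂g_{ij}/∂x_k) dx_k ∧ dx_i ∧ dx_j.
Expand each term, using dx_k ∧ dx_i ∧ dx_j = sgn(permutation) dx_{(a)} ∧ dx_{(b)} ∧ dx_{(c)} with (a < b < c) sorted:
  d(x*(2*x - 3*y)) includes (∂/∂y)(x*(2*x - 3*y)) dy = (-3*x) dy, which multiplied by dx ∧ dw gives (3*x) dx ∧ dy ∧ dw
  d(y*(x + 1)) includes (∂/∂x)(y*(x + 1)) dx = (y) dx, which multiplied by dy ∧ dz gives (y) dx ∧ dy ∧ dz
  d(y*(3*x + z)) includes (∂/∂x)(y*(3*x + z)) dx = (3*y) dx, which multiplied by dy ∧ dw gives (3*y) dx ∧ dy ∧ dw
  d(y*(3*x + z)) includes (∂/∂z)(y*(3*x + z)) dz = (y) dz, which multiplied by dy ∧ dw gives (-y) dy ∧ dz ∧ dw
  d(3*w*x - z^2) includes (∂/∂x)(3*w*x - z^2) dx = (3*w) dx, which multiplied by dz ∧ dw gives (3*w) dx ∧ dz ∧ dw
Collecting like 3-forms: d(omega) = (3*x + 3*y) dx ∧ dy ∧ dw + (y) dx ∧ dy ∧ dz + (-y) dy ∧ dz ∧ dw + (3*w) dx ∧ dz ∧ dw.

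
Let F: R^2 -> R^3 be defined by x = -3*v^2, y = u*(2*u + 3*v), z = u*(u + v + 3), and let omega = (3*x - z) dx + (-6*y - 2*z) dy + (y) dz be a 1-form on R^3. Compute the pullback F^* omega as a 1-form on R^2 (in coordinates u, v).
F^* omega = (u*(-52*u^2 - 114*u*v - 18*u - 57*v^2 - 9*v)) du + (-40*u^3 - 51*u^2*v - 18*u^2 + 6*u*v^2 + 18*u*v + 54*v^3) dv

Using F^*(f dg) = (f ∘ F) d(g ∘ F), substitute each coordinate x_i by F_i(u, v) in f_i, and replace dx_i by d F_i = (∂F_i/∂u) du + (∂F_i/∂v) dv.
  For the x component: f_1(F) = -u^2 - u*v - 3*u - 9*v^2; d F_1 = (0) du + (-6*v) dv
  For the y component: f_2(F) = 2*u*(-7*u - 10*v - 3); d F_2 = (4*u + 3*v) du + (3*u) dv
  For the z component: f_3(F) = u*(2*u + 3*v); d F_3 = (2*u + v + 3) du + (u) dv
Combining and collecting du, dv coefficients:
  coeff of du: u*(-52*u^2 - 114*u*v - 18*u - 57*v^2 - 9*v)
  coeff of dv: -40*u^3 - 51*u^2*v - 18*u^2 + 6*u*v^2 + 18*u*v + 54*v^3
F^* omega = (u*(-52*u^2 - 114*u*v - 18*u - 57*v^2 - 9*v)) du + (-40*u^3 - 51*u^2*v - 18*u^2 + 6*u*v^2 + 18*u*v + 54*v^3) dv.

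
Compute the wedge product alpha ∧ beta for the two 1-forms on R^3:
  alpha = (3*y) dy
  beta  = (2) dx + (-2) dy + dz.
alpha ∧ beta = (-6*y) dx ∧ dy + (3*y) dy ∧ dz

Distribute the wedge, using dx_i ∧ dx_j = -dx_j ∧ dx_i and dx_i ∧ dx_i = 0. For each pair (i, j) with i < j, the coefficient of dx_i ∧ dx_j in alpha ∧ beta is (alpha_i * beta_j - alpha_j * beta_i). Collecting: alpha ∧ beta = (-6*y) dx ∧ dy + (3*y) dy ∧ dz.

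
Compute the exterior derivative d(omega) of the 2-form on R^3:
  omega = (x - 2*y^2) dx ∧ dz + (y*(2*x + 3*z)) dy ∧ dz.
d(omega) = (6*y) dx ∧ dy ∧ dz

For a 2-form omega = sum_{i<j} g_{ij} dx_i ∧ dx_j, the exterior derivative is
  d(omega) = sum_{i<j} d(g_{ij}) ∧ dx_i ∧ dx_j = sum_{i<j, k} (∂g_{ij}/∂x_k) dx_k ∧ dx_i ∧ dx_j.
Expand each term, using dx_k ∧ dx_i ∧ dx_j = sgn(permutation) dx_{(a)} ∧ dx_{(b)} ∧ dx_{(c)} with (a < b < c) sorted:
  d(x - 2*y^2) includes (∂/∂y)(x - 2*y^2) dy = (-4*y) dy, which multiplied by dx ∧ dz gives (4*y) dx ∧ dy ∧ dz
  d(y*(2*x + 3*z)) includes (∂/∂x)(y*(2*x + 3*z)) dx = (2*y) dx, which multiplied by dy ∧ dz gives (2*y) dx ∧ dy ∧ dz
Collecting like 3-forms: d(omega) = (6*y) dx ∧ dy ∧ dz.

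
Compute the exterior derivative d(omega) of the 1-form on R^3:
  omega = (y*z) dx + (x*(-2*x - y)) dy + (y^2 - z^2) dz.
d(omega) = (-4*x - y - z) dx ∧ dy + (-y) dx ∧ dz + (2*y) dy ∧ dz

For a 1-form omega = sum_i f_i dx_i, the exterior derivative is
  d(omega) = sum_{i < j} (∂f_j/∂x_i - ∂f_i/∂x_j) dx_i ∧ dx_j.
  coefficient of dx ∧ dy: ∂f_2/∂x - ∂f_1/∂y = ∂(x*(-2*x - y))/∂x - ∂(y*z)/∂y = -4*x - y - z
  coefficient of dx ∧ dz: ∂f_3/∂x - ∂f_1/∂z = ∂(y^2 - z^2)/∂x - ∂(y*z)/∂z = -y
  coefficient of dy ∧ dz: ∂f_3/∂y - ∂f_2/∂z = ∂(y^2 - z^2)/∂y - ∂(x*(-2*x - y))/∂z = 2*y
Assembling: d(omega) = (-4*x - y - z) dx ∧ dy + (-y) dx ∧ dz + (2*y) dy ∧ dz.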